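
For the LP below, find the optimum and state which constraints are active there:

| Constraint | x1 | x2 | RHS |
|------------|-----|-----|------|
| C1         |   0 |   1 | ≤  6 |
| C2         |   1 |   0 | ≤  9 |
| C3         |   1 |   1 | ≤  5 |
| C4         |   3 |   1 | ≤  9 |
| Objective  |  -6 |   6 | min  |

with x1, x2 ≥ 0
Optimal: x1 = 3, x2 = 0
Binding: C4, x2 ≥ 0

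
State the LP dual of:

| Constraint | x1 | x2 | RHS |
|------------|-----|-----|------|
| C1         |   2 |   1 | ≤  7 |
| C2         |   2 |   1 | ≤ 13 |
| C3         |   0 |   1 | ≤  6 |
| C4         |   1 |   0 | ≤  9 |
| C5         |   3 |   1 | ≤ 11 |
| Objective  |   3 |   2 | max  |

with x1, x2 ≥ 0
Minimize: z = 7y1 + 13y2 + 6y3 + 9y4 + 11y5

Subject to:
  C1: -2y1 - 2y2 - y4 - 3y5 ≤ -3
  C2: -y1 - y2 - y3 - y5 ≤ -2
  y1, y2, y3, y4, y5 ≥ 0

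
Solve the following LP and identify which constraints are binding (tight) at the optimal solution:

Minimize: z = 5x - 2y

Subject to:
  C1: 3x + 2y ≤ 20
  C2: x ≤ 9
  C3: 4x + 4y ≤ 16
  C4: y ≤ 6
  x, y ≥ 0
Optimal: x = 0, y = 4
Binding: C3, x ≥ 0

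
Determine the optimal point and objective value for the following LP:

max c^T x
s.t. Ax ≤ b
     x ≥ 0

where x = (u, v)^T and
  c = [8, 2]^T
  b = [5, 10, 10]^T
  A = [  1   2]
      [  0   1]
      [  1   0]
u = 5, v = 0, z = 40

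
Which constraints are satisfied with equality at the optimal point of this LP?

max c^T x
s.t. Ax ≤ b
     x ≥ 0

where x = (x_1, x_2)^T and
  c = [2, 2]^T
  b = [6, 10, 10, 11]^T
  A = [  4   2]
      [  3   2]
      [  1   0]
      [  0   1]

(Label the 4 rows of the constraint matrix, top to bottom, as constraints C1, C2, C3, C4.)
Optimal: x_1 = 0, x_2 = 3
Binding: C1, x_1 ≥ 0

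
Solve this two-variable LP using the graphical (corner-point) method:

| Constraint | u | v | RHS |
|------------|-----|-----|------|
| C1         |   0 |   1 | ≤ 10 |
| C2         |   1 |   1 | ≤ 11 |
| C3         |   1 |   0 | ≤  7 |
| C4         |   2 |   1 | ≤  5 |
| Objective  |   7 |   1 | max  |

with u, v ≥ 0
Each vertex is the intersection of two constraint boundaries that also satisfies all remaining constraints:
  u = 0 and v = 0 → (0, 0)
  2u + v = 5 and v = 0 → (2.5, 0)
  2u + v = 5 and u = 0 → (0, 5)

Evaluating z = 7u + v at each vertex:
  (0, 0): z = 0
  (2.5, 0): z = 17.5
  (0, 5): z = 5

The maximum is at (2.5, 0) with z = 17.5.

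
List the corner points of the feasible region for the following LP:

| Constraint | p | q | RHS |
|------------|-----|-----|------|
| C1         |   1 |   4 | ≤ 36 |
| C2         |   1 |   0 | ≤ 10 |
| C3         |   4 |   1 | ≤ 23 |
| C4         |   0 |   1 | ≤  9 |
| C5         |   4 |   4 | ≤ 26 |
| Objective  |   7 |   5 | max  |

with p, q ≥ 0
Each vertex is the intersection of two constraint boundaries that also satisfies all remaining constraints:
  p = 0 and q = 0 → (0, 0)
  4p + q = 23 and q = 0 → (5.75, 0)
  4p + q = 23 and 4p + 4q = 26 → (5.5, 1)
  4p + 4q = 26 and p = 0 → (0, 6.5)

Vertices: (0, 0), (5.75, 0), (5.5, 1), (0, 6.5)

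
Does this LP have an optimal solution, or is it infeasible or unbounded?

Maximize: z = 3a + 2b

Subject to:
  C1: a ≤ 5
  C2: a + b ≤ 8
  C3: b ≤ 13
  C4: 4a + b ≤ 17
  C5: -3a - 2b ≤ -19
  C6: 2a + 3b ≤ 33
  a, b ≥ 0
The point (3, 5) satisfies every constraint, so the LP is feasible; the constraints give a ≤ 5 and b ≤ 13, which with a, b ≥ 0 keep the feasible region inside a bounded box. A feasible, bounded LP attains a finite optimum at a vertex.

Evaluating z = 3a + 2b at each vertex:
  (3, 5): z = 19

The LP has an optimal solution: (3, 5) with z = 19.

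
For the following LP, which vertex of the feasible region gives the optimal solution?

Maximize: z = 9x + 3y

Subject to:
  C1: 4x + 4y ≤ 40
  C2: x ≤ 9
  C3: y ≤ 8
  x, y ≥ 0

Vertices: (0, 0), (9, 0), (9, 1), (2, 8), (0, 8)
(9, 1) with z = 84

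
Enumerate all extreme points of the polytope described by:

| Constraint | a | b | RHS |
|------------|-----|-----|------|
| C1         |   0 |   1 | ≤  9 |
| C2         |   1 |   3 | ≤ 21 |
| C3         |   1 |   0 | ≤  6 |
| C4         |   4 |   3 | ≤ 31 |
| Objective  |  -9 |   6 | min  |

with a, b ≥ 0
Each vertex is the intersection of two constraint boundaries that also satisfies all remaining constraints:
  a = 0 and b = 0 → (0, 0)
  a = 6 and b = 0 → (6, 0)
  a = 6 and 4a + 3b = 31 → (6, 2.333)
  a + 3b = 21 and 4a + 3b = 31 → (3.333, 5.889)
  a + 3b = 21 and a = 0 → (0, 7)

Vertices: (0, 0), (6, 0), (6, 2.333), (3.333, 5.889), (0, 7)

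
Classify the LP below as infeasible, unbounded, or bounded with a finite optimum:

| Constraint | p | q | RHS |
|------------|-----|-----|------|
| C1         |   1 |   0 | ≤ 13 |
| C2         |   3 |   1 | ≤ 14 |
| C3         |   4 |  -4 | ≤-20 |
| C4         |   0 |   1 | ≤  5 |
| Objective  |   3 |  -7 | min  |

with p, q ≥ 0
The point (0, 5) satisfies every constraint, so the LP is feasible; the constraints give p ≤ 13 and q ≤ 5, which with p, q ≥ 0 keep the feasible region inside a bounded box. A feasible, bounded LP attains a finite optimum at a vertex.

Evaluating z = 3p - 7q at each vertex:
  (0, 5): z = -35

Feasible with finite optimum z* = -35 at (0, 5).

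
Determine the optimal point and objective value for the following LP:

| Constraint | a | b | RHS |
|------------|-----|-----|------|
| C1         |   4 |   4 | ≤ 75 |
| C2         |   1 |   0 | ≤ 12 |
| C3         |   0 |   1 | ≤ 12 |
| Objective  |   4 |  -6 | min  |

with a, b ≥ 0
Each vertex is the intersection of two constraint boundaries that also satisfies all remaining constraints:
  a = 0 and b = 0 → (0, 0)
  a = 12 and b = 0 → (12, 0)
  4a + 4b = 75 and a = 12 → (12, 6.75)
  4a + 4b = 75 and b = 12 → (6.75, 12)
  b = 12 and a = 0 → (0, 12)

Evaluating z = 4a - 6b at each vertex:
  (0, 0): z = 0
  (12, 0): z = 48
  (12, 6.75): z = 7.5
  (6.75, 12): z = -45
  (0, 12): z = -72

The minimum is at (0, 12) with z = -72.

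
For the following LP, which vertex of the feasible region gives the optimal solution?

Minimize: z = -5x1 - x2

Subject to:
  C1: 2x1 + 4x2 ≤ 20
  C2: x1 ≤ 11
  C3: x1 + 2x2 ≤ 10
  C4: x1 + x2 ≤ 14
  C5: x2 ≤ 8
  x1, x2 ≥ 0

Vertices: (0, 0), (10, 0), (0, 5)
Evaluating z = -5x1 - x2 at each vertex:
  (0, 0): z = 0
  (10, 0): z = -50
  (0, 5): z = -5

The smallest value is z = -50, attained at (10, 0).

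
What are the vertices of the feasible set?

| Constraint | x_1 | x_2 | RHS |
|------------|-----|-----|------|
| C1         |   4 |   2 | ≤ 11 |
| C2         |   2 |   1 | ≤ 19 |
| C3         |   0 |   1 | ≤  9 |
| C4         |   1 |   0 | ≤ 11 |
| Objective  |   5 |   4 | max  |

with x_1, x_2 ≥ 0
Each vertex is the intersection of two constraint boundaries that also satisfies all remaining constraints:
  x_1 = 0 and x_2 = 0 → (0, 0)
  4x_1 + 2x_2 = 11 and x_2 = 0 → (2.75, 0)
  4x_1 + 2x_2 = 11 and x_1 = 0 → (0, 5.5)

Vertices: (0, 0), (2.75, 0), (0, 5.5)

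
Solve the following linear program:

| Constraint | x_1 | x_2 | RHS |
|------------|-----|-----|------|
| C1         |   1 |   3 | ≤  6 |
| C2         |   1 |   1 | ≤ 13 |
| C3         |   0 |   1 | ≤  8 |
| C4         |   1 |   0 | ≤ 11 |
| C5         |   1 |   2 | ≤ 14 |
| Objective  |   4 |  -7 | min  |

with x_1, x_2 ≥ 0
x_1 = 0, x_2 = 2, z = -14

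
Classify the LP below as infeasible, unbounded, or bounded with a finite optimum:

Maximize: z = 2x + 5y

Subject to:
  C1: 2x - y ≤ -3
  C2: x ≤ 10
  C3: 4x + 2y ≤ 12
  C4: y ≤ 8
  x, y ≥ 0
The point (0, 6) satisfies every constraint, so the LP is feasible; the constraints give x ≤ 10 and y ≤ 8, which with x, y ≥ 0 keep the feasible region inside a bounded box. A feasible, bounded LP attains a finite optimum at a vertex.

Evaluating z = 2x + 5y at each vertex:
  (0, 3): z = 15
  (0.75, 4.5): z = 24
  (0, 6): z = 30

The LP has an optimal solution: (0, 6) with z = 30.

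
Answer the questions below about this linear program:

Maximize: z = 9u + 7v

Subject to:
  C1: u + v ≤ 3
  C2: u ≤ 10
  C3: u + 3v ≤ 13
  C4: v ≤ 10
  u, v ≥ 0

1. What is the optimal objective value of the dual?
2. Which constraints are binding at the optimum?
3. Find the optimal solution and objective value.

1. 27 (by strong duality, equal to the primal optimum)
2. C1, v ≥ 0
3. u = 3, v = 0, z = 27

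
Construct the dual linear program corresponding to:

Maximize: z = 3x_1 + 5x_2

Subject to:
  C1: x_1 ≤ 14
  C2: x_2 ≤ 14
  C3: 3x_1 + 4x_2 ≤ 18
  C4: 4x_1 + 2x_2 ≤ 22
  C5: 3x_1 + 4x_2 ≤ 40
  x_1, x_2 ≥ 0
Minimize: z = 14y1 + 14y2 + 18y3 + 22y4 + 40y5

Subject to:
  C1: -y1 - 3y3 - 4y4 - 3y5 ≤ -3
  C2: -y2 - 4y3 - 2y4 - 4y5 ≤ -5
  y1, y2, y3, y4, y5 ≥ 0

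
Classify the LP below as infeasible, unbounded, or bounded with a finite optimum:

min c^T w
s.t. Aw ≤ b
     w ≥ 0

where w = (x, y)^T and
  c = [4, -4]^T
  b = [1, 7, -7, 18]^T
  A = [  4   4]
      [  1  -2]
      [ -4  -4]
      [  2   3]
One constraint requires 4x + 4y ≤ 1, while the constraint -4x - 4y ≤ -7 is equivalent to 4x + 4y ≥ 7. Together they would need 7 ≤ 4x + 4y ≤ 1, which is impossible since 7 > 1. No point satisfies all constraints.

The feasible region is empty; the LP is infeasible.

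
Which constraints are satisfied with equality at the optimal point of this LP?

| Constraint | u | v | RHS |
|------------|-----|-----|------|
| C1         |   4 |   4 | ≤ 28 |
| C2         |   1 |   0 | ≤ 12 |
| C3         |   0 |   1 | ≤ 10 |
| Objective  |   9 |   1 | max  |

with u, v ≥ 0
Optimal: u = 7, v = 0
Binding: C1, v ≥ 0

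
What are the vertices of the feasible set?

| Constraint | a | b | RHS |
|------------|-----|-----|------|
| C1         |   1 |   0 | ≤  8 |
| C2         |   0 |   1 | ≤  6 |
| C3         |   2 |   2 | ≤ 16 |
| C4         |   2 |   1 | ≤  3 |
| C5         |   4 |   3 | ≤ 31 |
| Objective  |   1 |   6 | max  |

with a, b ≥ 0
Each vertex is the intersection of two constraint boundaries that also satisfies all remaining constraints:
  a = 0 and b = 0 → (0, 0)
  2a + b = 3 and b = 0 → (1.5, 0)
  2a + b = 3 and a = 0 → (0, 3)

Vertices: (0, 0), (1.5, 0), (0, 3)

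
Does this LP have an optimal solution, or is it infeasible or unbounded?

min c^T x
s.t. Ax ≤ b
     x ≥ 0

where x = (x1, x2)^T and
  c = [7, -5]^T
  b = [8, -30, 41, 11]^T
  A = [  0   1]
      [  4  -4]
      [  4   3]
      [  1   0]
The point (0, 8) satisfies every constraint, so the LP is feasible; the constraints give x1 ≤ 11 and x2 ≤ 8, which with x1, x2 ≥ 0 keep the feasible region inside a bounded box. A feasible, bounded LP attains a finite optimum at a vertex.

Evaluating z = 7x1 - 5x2 at each vertex:
  (0, 7.5): z = -37.5
  (0.5, 8): z = -36.5
  (0, 8): z = -40

Bounded optimum: z* = -40 at (0, 8).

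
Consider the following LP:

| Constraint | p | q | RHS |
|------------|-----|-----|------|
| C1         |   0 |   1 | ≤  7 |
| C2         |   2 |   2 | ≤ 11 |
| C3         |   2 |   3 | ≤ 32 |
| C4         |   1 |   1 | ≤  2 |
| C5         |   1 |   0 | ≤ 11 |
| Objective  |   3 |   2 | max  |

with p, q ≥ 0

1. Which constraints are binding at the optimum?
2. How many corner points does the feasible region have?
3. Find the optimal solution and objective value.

1. C4, q ≥ 0
2. 3
3. p = 2, q = 0, z = 6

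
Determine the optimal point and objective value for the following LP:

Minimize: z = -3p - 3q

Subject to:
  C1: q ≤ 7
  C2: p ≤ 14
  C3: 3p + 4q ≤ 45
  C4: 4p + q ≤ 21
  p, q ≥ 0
Each vertex is the intersection of two constraint boundaries that also satisfies all remaining constraints:
  p = 0 and q = 0 → (0, 0)
  4p + q = 21 and q = 0 → (5.25, 0)
  q = 7 and 4p + q = 21 → (3.5, 7)
  q = 7 and p = 0 → (0, 7)

Evaluating z = -3p - 3q at each vertex:
  (0, 0): z = 0
  (5.25, 0): z = -15.75
  (3.5, 7): z = -31.5
  (0, 7): z = -21

The minimum is at (3.5, 7) with z = -31.5.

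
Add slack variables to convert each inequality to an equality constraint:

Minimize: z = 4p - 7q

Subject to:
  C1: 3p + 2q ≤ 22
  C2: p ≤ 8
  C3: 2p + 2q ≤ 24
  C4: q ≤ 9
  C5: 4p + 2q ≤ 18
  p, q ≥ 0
min z = 4p - 7q

s.t.
  3p + 2q + s1 = 22
  p + s2 = 8
  2p + 2q + s3 = 24
  q + s4 = 9
  4p + 2q + s5 = 18
  p, q, s1, s2, s3, s4, s5 ≥ 0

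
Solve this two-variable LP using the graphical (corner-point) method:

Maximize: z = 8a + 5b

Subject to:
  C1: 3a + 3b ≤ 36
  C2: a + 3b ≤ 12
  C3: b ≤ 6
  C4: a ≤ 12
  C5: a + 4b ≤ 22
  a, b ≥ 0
a = 12, b = 0, z = 96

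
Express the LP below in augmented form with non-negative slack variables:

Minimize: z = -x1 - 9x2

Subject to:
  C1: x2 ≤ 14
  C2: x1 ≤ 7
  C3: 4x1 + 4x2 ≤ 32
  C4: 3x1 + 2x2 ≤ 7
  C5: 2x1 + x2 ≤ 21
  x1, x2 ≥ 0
min z = -x1 - 9x2

s.t.
  x2 + s1 = 14
  x1 + s2 = 7
  4x1 + 4x2 + s3 = 32
  3x1 + 2x2 + s4 = 7
  2x1 + x2 + s5 = 21
  x1, x2, s1, s2, s3, s4, s5 ≥ 0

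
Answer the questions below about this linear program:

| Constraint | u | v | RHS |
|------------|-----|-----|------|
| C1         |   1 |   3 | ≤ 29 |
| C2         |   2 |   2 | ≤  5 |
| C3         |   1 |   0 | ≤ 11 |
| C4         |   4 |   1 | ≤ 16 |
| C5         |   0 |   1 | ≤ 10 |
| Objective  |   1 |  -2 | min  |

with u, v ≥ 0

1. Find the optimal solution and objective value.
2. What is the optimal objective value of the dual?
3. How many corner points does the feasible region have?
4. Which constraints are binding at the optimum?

1. u = 0, v = 2.5, z = -5
2. -5 (by strong duality, equal to the primal optimum)
3. 3
4. C2, u ≥ 0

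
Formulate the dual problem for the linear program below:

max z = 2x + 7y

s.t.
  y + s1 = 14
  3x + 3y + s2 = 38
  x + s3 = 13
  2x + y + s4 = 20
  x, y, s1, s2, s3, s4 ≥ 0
Minimize: z = 14y1 + 38y2 + 13y3 + 20y4

Subject to:
  C1: -3y2 - y3 - 2y4 ≤ -2
  C2: -y1 - 3y2 - y4 ≤ -7
  y1, y2, y3, y4 ≥ 0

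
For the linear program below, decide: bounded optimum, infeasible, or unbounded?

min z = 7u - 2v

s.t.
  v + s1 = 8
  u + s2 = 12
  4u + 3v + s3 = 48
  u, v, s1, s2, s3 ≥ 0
The point (0, 8) satisfies every constraint, so the LP is feasible; the constraints give u ≤ 12 and v ≤ 8, which with u, v ≥ 0 keep the feasible region inside a bounded box. A feasible, bounded LP attains a finite optimum at a vertex.

Evaluating z = 7u - 2v at each vertex:
  (0, 0): z = 0
  (12, 0): z = 84
  (6, 8): z = 26
  (0, 8): z = -16

The LP has an optimal solution: (0, 8) with z = -16.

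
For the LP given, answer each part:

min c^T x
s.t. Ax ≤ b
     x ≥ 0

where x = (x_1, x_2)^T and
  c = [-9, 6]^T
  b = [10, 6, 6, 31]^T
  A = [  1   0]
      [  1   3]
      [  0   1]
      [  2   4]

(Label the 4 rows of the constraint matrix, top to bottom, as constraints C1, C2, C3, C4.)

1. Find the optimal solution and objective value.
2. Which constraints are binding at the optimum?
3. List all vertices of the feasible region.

1. x_1 = 6, x_2 = 0, z = -54
2. C2, x_2 ≥ 0
3. (0, 0), (6, 0), (0, 2)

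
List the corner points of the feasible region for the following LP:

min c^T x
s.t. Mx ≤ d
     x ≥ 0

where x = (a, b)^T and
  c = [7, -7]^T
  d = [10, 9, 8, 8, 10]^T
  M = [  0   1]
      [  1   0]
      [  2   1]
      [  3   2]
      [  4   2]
Each vertex is the intersection of two constraint boundaries that also satisfies all remaining constraints:
  a = 0 and b = 0 → (0, 0)
  4a + 2b = 10 and b = 0 → (2.5, 0)
  3a + 2b = 8 and 4a + 2b = 10 → (2, 1)
  3a + 2b = 8 and a = 0 → (0, 4)

Vertices: (0, 0), (2.5, 0), (2, 1), (0, 4)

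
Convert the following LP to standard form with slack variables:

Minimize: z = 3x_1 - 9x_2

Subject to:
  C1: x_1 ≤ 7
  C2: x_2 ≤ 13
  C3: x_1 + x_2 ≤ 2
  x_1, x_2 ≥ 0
min z = 3x_1 - 9x_2

s.t.
  x_1 + s1 = 7
  x_2 + s2 = 13
  x_1 + x_2 + s3 = 2
  x_1, x_2, s1, s2, s3 ≥ 0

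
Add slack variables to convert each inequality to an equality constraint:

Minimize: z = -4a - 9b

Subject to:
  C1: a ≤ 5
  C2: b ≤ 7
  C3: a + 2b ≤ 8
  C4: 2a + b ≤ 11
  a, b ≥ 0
min z = -4a - 9b

s.t.
  a + s1 = 5
  b + s2 = 7
  a + 2b + s3 = 8
  2a + b + s4 = 11
  a, b, s1, s2, s3, s4 ≥ 0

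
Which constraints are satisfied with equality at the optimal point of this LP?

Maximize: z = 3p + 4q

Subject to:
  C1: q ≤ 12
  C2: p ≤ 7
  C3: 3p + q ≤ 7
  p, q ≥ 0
Optimal: p = 0, q = 7
Slack at optimum:
  C1: slack = 5
  C2: slack = 7
  C3: slack = 0 (binding)
  p ≥ 0: p = 0 (binding)
  q ≥ 0: q = 7
Binding constraints: C3, p ≥ 0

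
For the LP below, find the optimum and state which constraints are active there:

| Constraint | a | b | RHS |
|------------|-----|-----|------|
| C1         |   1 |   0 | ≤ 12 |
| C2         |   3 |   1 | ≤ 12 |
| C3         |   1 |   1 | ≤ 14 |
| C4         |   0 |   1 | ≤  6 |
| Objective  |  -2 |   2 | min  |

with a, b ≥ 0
Optimal: a = 4, b = 0
Binding: C2, b ≥ 0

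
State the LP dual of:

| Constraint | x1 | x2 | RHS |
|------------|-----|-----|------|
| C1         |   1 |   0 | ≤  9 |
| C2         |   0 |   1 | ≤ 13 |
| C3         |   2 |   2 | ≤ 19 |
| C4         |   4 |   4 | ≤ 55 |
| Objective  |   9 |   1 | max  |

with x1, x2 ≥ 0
Minimize: z = 9y1 + 13y2 + 19y3 + 55y4

Subject to:
  C1: -y1 - 2y3 - 4y4 ≤ -9
  C2: -y2 - 2y3 - 4y4 ≤ -1
  y1, y2, y3, y4 ≥ 0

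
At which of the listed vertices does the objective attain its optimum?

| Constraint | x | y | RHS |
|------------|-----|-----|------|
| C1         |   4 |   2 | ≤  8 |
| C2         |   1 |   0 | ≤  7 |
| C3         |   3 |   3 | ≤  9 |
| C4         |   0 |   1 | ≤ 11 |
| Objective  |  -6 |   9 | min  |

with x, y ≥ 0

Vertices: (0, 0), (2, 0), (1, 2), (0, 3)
Evaluating z = -6x + 9y at each vertex:
  (0, 0): z = 0
  (2, 0): z = -12
  (1, 2): z = 12
  (0, 3): z = 27

The smallest value is z = -12, attained at (2, 0).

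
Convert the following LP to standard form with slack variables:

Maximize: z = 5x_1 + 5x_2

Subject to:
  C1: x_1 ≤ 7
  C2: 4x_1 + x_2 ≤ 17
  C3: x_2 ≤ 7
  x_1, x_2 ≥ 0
max z = 5x_1 + 5x_2

s.t.
  x_1 + s1 = 7
  4x_1 + x_2 + s2 = 17
  x_2 + s3 = 7
  x_1, x_2, s1, s2, s3 ≥ 0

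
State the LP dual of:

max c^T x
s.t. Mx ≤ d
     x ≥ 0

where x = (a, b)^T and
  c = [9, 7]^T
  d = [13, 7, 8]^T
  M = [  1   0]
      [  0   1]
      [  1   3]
Minimize: z = 13y1 + 7y2 + 8y3

Subject to:
  C1: -y1 - y3 ≤ -9
  C2: -y2 - 3y3 ≤ -7
  y1, y2, y3 ≥ 0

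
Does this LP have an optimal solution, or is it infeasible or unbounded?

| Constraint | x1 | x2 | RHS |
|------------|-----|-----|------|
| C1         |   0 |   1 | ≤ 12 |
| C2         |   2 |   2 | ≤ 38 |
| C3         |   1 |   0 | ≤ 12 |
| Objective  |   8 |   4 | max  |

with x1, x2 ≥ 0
The point (12, 7) satisfies every constraint, so the LP is feasible; the constraints give x1 ≤ 12 and x2 ≤ 12, which with x1, x2 ≥ 0 keep the feasible region inside a bounded box. A feasible, bounded LP attains a finite optimum at a vertex.

The LP has an optimal solution: (12, 7) with z = 124.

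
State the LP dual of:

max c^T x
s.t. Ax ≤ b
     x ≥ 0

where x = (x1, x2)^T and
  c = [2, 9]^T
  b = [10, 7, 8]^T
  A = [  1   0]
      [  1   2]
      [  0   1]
Minimize: z = 10y1 + 7y2 + 8y3

Subject to:
  C1: -y1 - y2 ≤ -2
  C2: -2y2 - y3 ≤ -9
  y1, y2, y3 ≥ 0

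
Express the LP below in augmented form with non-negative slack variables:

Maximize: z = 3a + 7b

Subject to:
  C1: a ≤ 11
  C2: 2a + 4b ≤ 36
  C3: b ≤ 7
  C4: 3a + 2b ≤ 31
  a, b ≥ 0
max z = 3a + 7b

s.t.
  a + s1 = 11
  2a + 4b + s2 = 36
  b + s3 = 7
  3a + 2b + s4 = 31
  a, b, s1, s2, s3, s4 ≥ 0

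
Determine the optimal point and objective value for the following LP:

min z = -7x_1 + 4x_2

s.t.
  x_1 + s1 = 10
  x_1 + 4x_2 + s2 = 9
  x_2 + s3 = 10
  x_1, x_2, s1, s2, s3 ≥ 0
Each vertex is the intersection of two constraint boundaries that also satisfies all remaining constraints:
  x_1 = 0 and x_2 = 0 → (0, 0)
  x_1 + 4x_2 = 9 and x_2 = 0 → (9, 0)
  x_1 + 4x_2 = 9 and x_1 = 0 → (0, 2.25)

Evaluating z = -7x_1 + 4x_2 at each vertex:
  (0, 0): z = 0
  (9, 0): z = -63
  (0, 2.25): z = 9

The minimum is at (9, 0) with z = -63.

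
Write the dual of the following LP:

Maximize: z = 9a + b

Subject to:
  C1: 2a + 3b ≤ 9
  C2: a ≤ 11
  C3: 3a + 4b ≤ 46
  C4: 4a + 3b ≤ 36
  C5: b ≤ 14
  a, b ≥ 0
Minimize: z = 9y1 + 11y2 + 46y3 + 36y4 + 14y5

Subject to:
  C1: -2y1 - y2 - 3y3 - 4y4 ≤ -9
  C2: -3y1 - 4y3 - 3y4 - y5 ≤ -1
  y1, y2, y3, y4, y5 ≥ 0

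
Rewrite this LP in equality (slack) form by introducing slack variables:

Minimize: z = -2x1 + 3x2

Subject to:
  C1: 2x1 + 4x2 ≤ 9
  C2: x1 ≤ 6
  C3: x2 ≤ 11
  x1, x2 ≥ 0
min z = -2x1 + 3x2

s.t.
  2x1 + 4x2 + s1 = 9
  x1 + s2 = 6
  x2 + s3 = 11
  x1, x2, s1, s2, s3 ≥ 0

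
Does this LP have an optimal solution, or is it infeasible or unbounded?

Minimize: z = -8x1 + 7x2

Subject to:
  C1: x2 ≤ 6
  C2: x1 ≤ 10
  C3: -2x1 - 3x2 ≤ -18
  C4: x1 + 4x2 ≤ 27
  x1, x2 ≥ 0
The point (10, 0) satisfies every constraint, so the LP is feasible; the constraints give x1 ≤ 10 and x2 ≤ 6, which with x1, x2 ≥ 0 keep the feasible region inside a bounded box. A feasible, bounded LP attains a finite optimum at a vertex.

Feasible with finite optimum z* = -80 at (10, 0).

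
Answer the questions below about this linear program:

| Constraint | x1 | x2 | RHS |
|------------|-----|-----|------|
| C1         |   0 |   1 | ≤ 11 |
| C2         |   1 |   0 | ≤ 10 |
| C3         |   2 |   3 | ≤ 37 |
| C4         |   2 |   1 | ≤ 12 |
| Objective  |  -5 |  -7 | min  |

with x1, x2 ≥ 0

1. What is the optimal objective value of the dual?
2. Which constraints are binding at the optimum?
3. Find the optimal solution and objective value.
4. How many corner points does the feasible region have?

1. -79.5 (by strong duality, equal to the primal optimum)
2. C1, C4
3. x1 = 0.5, x2 = 11, z = -79.5
4. 4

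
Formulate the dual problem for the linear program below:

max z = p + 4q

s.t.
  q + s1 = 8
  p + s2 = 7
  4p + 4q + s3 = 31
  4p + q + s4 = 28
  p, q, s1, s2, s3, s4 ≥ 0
Minimize: z = 8y1 + 7y2 + 31y3 + 28y4

Subject to:
  C1: -y2 - 4y3 - 4y4 ≤ -1
  C2: -y1 - 4y3 - y4 ≤ -4
  y1, y2, y3, y4 ≥ 0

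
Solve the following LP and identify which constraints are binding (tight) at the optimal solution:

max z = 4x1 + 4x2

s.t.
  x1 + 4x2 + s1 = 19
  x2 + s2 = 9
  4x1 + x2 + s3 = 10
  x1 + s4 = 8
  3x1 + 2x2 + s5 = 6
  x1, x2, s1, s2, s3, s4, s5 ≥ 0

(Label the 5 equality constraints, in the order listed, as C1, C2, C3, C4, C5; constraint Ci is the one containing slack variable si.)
Optimal: x1 = 0, x2 = 3
Binding: C5, x1 ≥ 0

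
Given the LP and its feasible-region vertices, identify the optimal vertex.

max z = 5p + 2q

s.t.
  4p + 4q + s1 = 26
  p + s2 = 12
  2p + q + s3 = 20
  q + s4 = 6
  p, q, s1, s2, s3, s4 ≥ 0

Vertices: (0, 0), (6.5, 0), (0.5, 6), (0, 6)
(6.5, 0) with z = 32.5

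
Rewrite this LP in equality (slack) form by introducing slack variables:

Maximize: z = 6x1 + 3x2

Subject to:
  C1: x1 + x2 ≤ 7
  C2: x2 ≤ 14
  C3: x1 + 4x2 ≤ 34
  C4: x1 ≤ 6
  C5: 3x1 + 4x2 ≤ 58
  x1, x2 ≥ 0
max z = 6x1 + 3x2

s.t.
  x1 + x2 + s1 = 7
  x2 + s2 = 14
  x1 + 4x2 + s3 = 34
  x1 + s4 = 6
  3x1 + 4x2 + s5 = 58
  x1, x2, s1, s2, s3, s4, s5 ≥ 0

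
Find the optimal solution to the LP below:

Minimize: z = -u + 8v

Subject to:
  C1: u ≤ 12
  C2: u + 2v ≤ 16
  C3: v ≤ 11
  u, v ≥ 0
u = 12, v = 0, z = -12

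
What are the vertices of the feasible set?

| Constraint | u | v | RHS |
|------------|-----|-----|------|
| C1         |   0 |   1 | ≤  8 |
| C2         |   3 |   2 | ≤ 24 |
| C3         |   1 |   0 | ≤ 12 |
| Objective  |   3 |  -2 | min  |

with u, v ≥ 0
Each vertex is the intersection of two constraint boundaries that also satisfies all remaining constraints:
  u = 0 and v = 0 → (0, 0)
  3u + 2v = 24 and v = 0 → (8, 0)
  v = 8 and 3u + 2v = 24 → (2.667, 8)
  v = 8 and u = 0 → (0, 8)

Vertices: (0, 0), (8, 0), (2.667, 8), (0, 8)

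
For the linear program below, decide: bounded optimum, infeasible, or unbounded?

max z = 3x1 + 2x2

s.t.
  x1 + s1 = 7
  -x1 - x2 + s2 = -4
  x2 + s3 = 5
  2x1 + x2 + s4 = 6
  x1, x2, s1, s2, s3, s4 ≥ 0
The point (0.5, 5) satisfies every constraint, so the LP is feasible; the constraints give x1 ≤ 7 and x2 ≤ 5, which with x1, x2 ≥ 0 keep the feasible region inside a bounded box. A feasible, bounded LP attains a finite optimum at a vertex.

Evaluating z = 3x1 + 2x2 at each vertex:
  (2, 2): z = 10
  (0.5, 5): z = 11.5
  (0, 5): z = 10
  (0, 4): z = 8

The LP has an optimal solution: (0.5, 5) with z = 11.5.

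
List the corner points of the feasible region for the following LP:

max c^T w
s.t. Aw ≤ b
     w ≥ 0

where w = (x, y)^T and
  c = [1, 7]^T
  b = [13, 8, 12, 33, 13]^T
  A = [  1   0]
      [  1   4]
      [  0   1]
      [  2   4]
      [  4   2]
Each vertex is the intersection of two constraint boundaries that also satisfies all remaining constraints:
  x = 0 and y = 0 → (0, 0)
  4x + 2y = 13 and y = 0 → (3.25, 0)
  x + 4y = 8 and 4x + 2y = 13 → (2.571, 1.357)
  x + 4y = 8 and x = 0 → (0, 2)

Vertices: (0, 0), (3.25, 0), (2.571, 1.357), (0, 2)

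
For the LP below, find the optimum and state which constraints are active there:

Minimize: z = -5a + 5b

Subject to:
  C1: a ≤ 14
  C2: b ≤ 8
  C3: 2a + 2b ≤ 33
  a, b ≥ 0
Optimal: a = 14, b = 0
Slack at optimum:
  C1: slack = 0 (binding)
  C2: slack = 8
  C3: slack = 5
  a ≥ 0: a = 14
  b ≥ 0: b = 0 (binding)
Binding constraints: C1, b ≥ 0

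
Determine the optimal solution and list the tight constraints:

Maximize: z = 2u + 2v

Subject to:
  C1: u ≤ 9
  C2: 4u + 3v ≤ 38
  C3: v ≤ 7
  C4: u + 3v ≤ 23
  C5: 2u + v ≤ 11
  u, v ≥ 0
Optimal: u = 2, v = 7
Binding: C3, C4, C5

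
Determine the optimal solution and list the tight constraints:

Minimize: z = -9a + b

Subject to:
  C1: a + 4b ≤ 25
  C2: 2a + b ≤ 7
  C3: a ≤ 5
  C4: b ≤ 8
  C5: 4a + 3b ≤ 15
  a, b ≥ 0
Optimal: a = 3.5, b = 0
Binding: C2, b ≥ 0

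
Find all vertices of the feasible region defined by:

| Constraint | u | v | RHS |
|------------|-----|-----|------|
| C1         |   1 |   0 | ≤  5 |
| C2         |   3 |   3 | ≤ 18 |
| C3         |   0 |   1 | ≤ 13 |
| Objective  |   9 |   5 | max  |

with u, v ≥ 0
Each vertex is the intersection of two constraint boundaries that also satisfies all remaining constraints:
  u = 0 and v = 0 → (0, 0)
  u = 5 and v = 0 → (5, 0)
  u = 5 and 3u + 3v = 18 → (5, 1)
  3u + 3v = 18 and u = 0 → (0, 6)

Vertices: (0, 0), (5, 0), (5, 1), (0, 6)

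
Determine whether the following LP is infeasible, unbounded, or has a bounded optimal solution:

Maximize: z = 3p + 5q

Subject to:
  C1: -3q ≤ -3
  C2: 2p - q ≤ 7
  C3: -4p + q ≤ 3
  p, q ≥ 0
Feasible point: (0, 1) satisfies every constraint, so the LP is feasible.
Direction d = (1, 2): for each constraint row a, a·d ≤ 0 —
  (0)(1) + (-3)(2) = -6 ≤ 0
  (2)(1) + (-1)(2) = 0 ≤ 0
  (-4)(1) + (1)(2) = -2 ≤ 0
and d ≥ 0, so (0, 1) + t·d stays feasible for every t ≥ 0. Along this ray z = 3p + 5q changes by 13 per unit t, so z → +∞.

The LP is unbounded; z can be made arbitrarily large.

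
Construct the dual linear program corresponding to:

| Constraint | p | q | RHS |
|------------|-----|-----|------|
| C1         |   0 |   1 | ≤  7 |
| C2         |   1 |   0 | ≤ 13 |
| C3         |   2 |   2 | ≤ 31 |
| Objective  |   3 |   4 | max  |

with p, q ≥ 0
Minimize: z = 7y1 + 13y2 + 31y3

Subject to:
  C1: -y2 - 2y3 ≤ -3
  C2: -y1 - 2y3 ≤ -4
  y1, y2, y3 ≥ 0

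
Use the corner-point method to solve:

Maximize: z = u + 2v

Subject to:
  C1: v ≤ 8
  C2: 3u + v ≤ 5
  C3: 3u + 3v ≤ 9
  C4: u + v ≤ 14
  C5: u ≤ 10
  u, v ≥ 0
Each vertex is the intersection of two constraint boundaries that also satisfies all remaining constraints:
  u = 0 and v = 0 → (0, 0)
  3u + v = 5 and v = 0 → (1.667, 0)
  3u + v = 5 and 3u + 3v = 9 → (1, 2)
  3u + 3v = 9 and u = 0 → (0, 3)

Evaluating z = u + 2v at each vertex:
  (0, 0): z = 0
  (1.667, 0): z = 1.667
  (1, 2): z = 5
  (0, 3): z = 6

The maximum is at (0, 3) with z = 6.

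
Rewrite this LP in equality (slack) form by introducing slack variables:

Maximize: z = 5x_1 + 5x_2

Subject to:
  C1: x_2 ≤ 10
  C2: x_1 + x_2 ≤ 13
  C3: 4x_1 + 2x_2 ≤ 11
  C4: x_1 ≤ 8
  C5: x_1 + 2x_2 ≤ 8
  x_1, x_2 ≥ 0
max z = 5x_1 + 5x_2

s.t.
  x_2 + s1 = 10
  x_1 + x_2 + s2 = 13
  4x_1 + 2x_2 + s3 = 11
  x_1 + s4 = 8
  x_1 + 2x_2 + s5 = 8
  x_1, x_2, s1, s2, s3, s4, s5 ≥ 0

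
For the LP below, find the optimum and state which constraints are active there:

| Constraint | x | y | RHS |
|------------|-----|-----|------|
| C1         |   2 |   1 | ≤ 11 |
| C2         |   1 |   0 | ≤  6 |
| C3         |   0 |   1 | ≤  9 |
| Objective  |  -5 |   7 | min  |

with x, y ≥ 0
Optimal: x = 5.5, y = 0
Binding: C1, y ≥ 0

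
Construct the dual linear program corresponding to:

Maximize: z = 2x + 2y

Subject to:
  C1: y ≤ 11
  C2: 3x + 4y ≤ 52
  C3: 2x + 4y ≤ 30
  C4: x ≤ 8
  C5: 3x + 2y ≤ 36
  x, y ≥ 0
Minimize: z = 11y1 + 52y2 + 30y3 + 8y4 + 36y5

Subject to:
  C1: -3y2 - 2y3 - y4 - 3y5 ≤ -2
  C2: -y1 - 4y2 - 4y3 - 2y5 ≤ -2
  y1, y2, y3, y4, y5 ≥ 0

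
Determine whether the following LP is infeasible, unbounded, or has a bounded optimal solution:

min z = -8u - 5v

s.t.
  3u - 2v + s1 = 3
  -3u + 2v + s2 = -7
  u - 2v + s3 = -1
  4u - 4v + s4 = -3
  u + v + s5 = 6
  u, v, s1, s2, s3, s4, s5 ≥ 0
The row 3u - 2v + s1 = 3 with s1 ≥ 0 requires 3u - 2v ≤ 3, while the row -3u + 2v + s2 = -7 with s2 ≥ 0 is equivalent to 3u - 2v ≥ 7. Together they would need 7 ≤ 3u - 2v ≤ 3, which is impossible since 7 > 3. No point satisfies all constraints.

The feasible region is empty; the LP is infeasible.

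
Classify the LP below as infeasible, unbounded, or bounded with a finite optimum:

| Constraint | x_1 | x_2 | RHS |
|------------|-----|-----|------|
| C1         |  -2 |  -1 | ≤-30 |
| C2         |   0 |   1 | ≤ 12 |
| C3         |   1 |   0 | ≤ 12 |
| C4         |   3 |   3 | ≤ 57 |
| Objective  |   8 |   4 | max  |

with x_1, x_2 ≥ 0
The point (12, 7) satisfies every constraint, so the LP is feasible; the constraints give x_1 ≤ 12 and x_2 ≤ 12, which with x_1, x_2 ≥ 0 keep the feasible region inside a bounded box. A feasible, bounded LP attains a finite optimum at a vertex.

Evaluating z = 8x_1 + 4x_2 at each vertex:
  (12, 6): z = 120
  (12, 7): z = 124
  (11, 8): z = 120

Bounded optimum: z* = 124 at (12, 7).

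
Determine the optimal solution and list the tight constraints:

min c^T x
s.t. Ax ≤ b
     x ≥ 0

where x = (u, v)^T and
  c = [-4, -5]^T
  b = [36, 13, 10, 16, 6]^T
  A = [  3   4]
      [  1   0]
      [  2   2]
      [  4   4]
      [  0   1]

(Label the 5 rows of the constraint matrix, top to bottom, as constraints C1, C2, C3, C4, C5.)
Optimal: u = 0, v = 4
Binding: C4, u ≥ 0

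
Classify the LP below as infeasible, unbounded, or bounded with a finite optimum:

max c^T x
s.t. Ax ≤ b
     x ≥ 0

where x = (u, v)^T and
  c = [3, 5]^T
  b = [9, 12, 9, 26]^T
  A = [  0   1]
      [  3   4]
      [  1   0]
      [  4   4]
The point (0, 3) satisfies every constraint, so the LP is feasible; the constraints give u ≤ 9 and v ≤ 9, which with u, v ≥ 0 keep the feasible region inside a bounded box. A feasible, bounded LP attains a finite optimum at a vertex.

Evaluating z = 3u + 5v at each vertex:
  (0, 0): z = 0
  (4, 0): z = 12
  (0, 3): z = 15

The LP has an optimal solution: (0, 3) with z = 15.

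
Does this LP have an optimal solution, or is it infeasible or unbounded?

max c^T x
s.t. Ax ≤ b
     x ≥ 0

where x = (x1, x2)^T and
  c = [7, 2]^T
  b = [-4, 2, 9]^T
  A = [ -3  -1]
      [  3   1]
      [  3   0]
One constraint requires 3x1 + x2 ≤ 2, while the constraint -3x1 - x2 ≤ -4 is equivalent to 3x1 + x2 ≥ 4. Together they would need 4 ≤ 3x1 + x2 ≤ 2, which is impossible since 4 > 2. No point satisfies all constraints.

The feasible region is empty; the LP is infeasible.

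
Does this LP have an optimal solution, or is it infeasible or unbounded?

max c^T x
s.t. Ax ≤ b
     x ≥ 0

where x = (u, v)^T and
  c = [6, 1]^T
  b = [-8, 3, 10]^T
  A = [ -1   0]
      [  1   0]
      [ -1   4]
One constraint requires u ≤ 3, while the constraint -u ≤ -8 is equivalent to u ≥ 8. Together they would need 8 ≤ u ≤ 3, which is impossible since 8 > 3. No point satisfies all constraints.

Infeasible — the constraint set is empty.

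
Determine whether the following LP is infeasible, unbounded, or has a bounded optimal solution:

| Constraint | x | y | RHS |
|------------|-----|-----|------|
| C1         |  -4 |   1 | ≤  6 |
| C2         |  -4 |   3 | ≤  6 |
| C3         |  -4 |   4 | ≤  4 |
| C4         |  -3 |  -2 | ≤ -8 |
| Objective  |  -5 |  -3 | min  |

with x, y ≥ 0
Feasible point: (2, 1) satisfies every constraint, so the LP is feasible.
Direction d = (1, 0): for each constraint row a, a·d ≤ 0 —
  (-4)(1) + (1)(0) = -4 ≤ 0
  (-4)(1) + (3)(0) = -4 ≤ 0
  (-4)(1) + (4)(0) = -4 ≤ 0
  (-3)(1) + (-2)(0) = -3 ≤ 0
and d ≥ 0, so (2, 1) + t·d stays feasible for every t ≥ 0. Along this ray z = -5x - 3y changes by -5 per unit t, so z → −∞.

The LP is unbounded; z can be made arbitrarily small.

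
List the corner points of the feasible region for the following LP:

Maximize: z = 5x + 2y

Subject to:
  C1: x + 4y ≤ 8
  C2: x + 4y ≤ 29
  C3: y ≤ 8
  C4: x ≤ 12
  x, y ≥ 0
Each vertex is the intersection of two constraint boundaries that also satisfies all remaining constraints:
  x = 0 and y = 0 → (0, 0)
  x + 4y = 8 and y = 0 → (8, 0)
  x + 4y = 8 and x = 0 → (0, 2)

Vertices: (0, 0), (8, 0), (0, 2)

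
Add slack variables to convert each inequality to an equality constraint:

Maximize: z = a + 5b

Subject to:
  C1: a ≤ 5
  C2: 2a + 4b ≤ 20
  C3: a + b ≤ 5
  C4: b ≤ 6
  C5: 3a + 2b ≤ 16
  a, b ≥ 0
max z = a + 5b

s.t.
  a + s1 = 5
  2a + 4b + s2 = 20
  a + b + s3 = 5
  b + s4 = 6
  3a + 2b + s5 = 16
  a, b, s1, s2, s3, s4, s5 ≥ 0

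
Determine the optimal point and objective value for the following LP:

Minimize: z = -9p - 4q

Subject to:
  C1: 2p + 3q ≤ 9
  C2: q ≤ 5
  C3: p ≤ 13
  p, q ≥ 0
Each vertex is the intersection of two constraint boundaries that also satisfies all remaining constraints:
  p = 0 and q = 0 → (0, 0)
  2p + 3q = 9 and q = 0 → (4.5, 0)
  2p + 3q = 9 and p = 0 → (0, 3)

Evaluating z = -9p - 4q at each vertex:
  (0, 0): z = 0
  (4.5, 0): z = -40.5
  (0, 3): z = -12

The minimum is at (4.5, 0) with z = -40.5.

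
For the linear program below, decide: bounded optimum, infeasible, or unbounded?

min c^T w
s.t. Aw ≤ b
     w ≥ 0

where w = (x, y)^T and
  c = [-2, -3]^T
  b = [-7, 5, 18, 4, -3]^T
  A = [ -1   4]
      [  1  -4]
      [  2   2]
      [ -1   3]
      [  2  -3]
One constraint requires x - 4y ≤ 5, while the constraint -x + 4y ≤ -7 is equivalent to x - 4y ≥ 7. Together they would need 7 ≤ x - 4y ≤ 5, which is impossible since 7 > 5. No point satisfies all constraints.

The feasible region is empty; the LP is infeasible.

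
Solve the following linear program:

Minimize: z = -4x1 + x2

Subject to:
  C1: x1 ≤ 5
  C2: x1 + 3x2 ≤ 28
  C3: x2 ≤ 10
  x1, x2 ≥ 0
Each vertex is the intersection of two constraint boundaries that also satisfies all remaining constraints:
  x1 = 0 and x2 = 0 → (0, 0)
  x1 = 5 and x2 = 0 → (5, 0)
  x1 = 5 and x1 + 3x2 = 28 → (5, 7.667)
  x1 + 3x2 = 28 and x1 = 0 → (0, 9.333)

Evaluating z = -4x1 + x2 at each vertex:
  (0, 0): z = 0
  (5, 0): z = -20
  (5, 7.667): z = -12.33
  (0, 9.333): z = 9.333

The minimum is at (5, 0) with z = -20.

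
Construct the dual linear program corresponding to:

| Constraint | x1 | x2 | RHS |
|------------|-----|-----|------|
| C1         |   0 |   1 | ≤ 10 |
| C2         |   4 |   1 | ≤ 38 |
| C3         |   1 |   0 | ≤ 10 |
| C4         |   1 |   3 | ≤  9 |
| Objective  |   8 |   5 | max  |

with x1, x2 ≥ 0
Minimize: z = 10y1 + 38y2 + 10y3 + 9y4

Subject to:
  C1: -4y2 - y3 - y4 ≤ -8
  C2: -y1 - y2 - 3y4 ≤ -5
  y1, y2, y3, y4 ≥ 0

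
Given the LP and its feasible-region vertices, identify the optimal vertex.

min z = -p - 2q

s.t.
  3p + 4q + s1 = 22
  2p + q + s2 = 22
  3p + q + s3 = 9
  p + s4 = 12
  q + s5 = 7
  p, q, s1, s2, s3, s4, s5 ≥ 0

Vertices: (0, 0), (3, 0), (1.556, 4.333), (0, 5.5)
Evaluating z = -p - 2q at each vertex:
  (0, 0): z = 0
  (3, 0): z = -3
  (1.556, 4.333): z = -10.22
  (0, 5.5): z = -11

The smallest value is z = -11, attained at (0, 5.5).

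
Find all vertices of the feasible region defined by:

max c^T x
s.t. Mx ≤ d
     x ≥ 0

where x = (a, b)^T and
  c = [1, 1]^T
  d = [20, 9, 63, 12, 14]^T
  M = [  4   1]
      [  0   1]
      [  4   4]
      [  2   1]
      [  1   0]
Each vertex is the intersection of two constraint boundaries that also satisfies all remaining constraints:
  a = 0 and b = 0 → (0, 0)
  4a + b = 20 and b = 0 → (5, 0)
  4a + b = 20 and 2a + b = 12 → (4, 4)
  b = 9 and 2a + b = 12 → (1.5, 9)
  b = 9 and a = 0 → (0, 9)

Vertices: (0, 0), (5, 0), (4, 4), (1.5, 9), (0, 9)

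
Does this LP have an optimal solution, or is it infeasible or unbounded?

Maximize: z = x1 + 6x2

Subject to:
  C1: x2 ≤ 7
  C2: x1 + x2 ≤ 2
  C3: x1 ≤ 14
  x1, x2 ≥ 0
The point (0, 2) satisfies every constraint, so the LP is feasible; the constraints give x1 ≤ 14 and x2 ≤ 7, which with x1, x2 ≥ 0 keep the feasible region inside a bounded box. A feasible, bounded LP attains a finite optimum at a vertex.

Evaluating z = x1 + 6x2 at each vertex:
  (0, 0): z = 0
  (2, 0): z = 2
  (0, 2): z = 12

Bounded optimum: z* = 12 at (0, 2).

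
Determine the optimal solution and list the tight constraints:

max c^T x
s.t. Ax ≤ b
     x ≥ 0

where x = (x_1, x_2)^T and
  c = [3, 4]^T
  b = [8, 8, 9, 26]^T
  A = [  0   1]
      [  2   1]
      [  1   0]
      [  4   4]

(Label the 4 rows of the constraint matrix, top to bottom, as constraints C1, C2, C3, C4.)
Optimal: x_1 = 0, x_2 = 6.5
Slack at optimum:
  C1: slack = 1.5
  C2: slack = 1.5
  C3: slack = 9
  C4: slack = 0 (binding)
  x_1 ≥ 0: x_1 = 0 (binding)
  x_2 ≥ 0: x_2 = 6.5
Binding constraints: C4, x_1 ≥ 0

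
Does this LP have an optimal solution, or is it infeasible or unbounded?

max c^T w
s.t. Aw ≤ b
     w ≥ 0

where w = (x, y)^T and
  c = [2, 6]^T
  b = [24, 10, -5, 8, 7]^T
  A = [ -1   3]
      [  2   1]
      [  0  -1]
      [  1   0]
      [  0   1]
The point (1.5, 7) satisfies every constraint, so the LP is feasible; the constraints give x ≤ 8 and y ≤ 7, which with x, y ≥ 0 keep the feasible region inside a bounded box. A feasible, bounded LP attains a finite optimum at a vertex.

Bounded optimum: z* = 45 at (1.5, 7).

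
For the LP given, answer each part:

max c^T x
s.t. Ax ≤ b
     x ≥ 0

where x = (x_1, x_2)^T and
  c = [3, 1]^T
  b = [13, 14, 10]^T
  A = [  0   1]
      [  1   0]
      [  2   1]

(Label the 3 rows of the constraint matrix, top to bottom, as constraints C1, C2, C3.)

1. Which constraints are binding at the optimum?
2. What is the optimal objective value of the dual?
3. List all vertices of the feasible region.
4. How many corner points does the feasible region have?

1. C3, x_2 ≥ 0
2. 15 (by strong duality, equal to the primal optimum)
3. (0, 0), (5, 0), (0, 10)
4. 3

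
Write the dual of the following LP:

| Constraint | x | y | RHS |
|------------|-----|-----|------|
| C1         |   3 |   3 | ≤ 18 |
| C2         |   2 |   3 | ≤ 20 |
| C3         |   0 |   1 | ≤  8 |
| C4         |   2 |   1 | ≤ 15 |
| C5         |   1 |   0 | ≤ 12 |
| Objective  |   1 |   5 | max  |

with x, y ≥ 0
Minimize: z = 18y1 + 20y2 + 8y3 + 15y4 + 12y5

Subject to:
  C1: -3y1 - 2y2 - 2y4 - y5 ≤ -1
  C2: -3y1 - 3y2 - y3 - y4 ≤ -5
  y1, y2, y3, y4, y5 ≥ 0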